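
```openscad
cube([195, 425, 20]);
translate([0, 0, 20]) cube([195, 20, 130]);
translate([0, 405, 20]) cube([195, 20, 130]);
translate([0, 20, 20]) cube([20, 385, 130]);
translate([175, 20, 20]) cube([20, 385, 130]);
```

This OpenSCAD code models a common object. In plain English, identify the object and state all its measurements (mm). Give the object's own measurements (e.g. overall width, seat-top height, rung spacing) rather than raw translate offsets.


An open-topped rectangular box: outside dimensions 195×425×150 mm, with a uniform wall and base thickness of 20 mm. The base is a full 195×425 slab on the floor; four walls sit on top of the base. The front and back walls (the −y and +y sides) span the full width; the two side walls fit between them.


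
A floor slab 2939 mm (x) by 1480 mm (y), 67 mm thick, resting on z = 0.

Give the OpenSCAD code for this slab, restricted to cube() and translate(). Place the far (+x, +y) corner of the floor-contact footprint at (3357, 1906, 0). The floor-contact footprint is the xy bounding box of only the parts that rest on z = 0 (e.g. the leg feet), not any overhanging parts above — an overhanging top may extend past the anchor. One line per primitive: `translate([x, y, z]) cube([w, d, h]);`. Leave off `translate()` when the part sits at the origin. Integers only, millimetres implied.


translate([418, 426, 0]) cube([2939, 1480, 67]);


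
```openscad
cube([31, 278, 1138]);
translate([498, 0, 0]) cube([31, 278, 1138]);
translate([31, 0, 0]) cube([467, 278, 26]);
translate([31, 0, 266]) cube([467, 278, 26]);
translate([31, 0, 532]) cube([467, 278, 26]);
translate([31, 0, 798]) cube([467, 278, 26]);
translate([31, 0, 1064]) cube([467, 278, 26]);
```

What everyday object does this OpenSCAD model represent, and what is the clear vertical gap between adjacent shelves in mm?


A bookshelf. The clear shelf gap is 240 mm.

Two tall side panels with 5 horizontal boards between them — a bookshelf. The first two shelf undersides are at z = 0 and z = 266; with shelf thickness 26, the clear gap is 266 − 0 − 26 = 240 mm.


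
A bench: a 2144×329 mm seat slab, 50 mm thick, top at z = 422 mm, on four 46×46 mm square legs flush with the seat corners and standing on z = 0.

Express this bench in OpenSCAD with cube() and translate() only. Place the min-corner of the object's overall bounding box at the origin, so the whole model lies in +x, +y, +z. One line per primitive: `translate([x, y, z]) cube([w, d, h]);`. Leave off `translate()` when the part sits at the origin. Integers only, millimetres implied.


translate([0, 0, 372]) cube([2144, 329, 50]);
cube([46, 46, 372]);
translate([0, 283, 0]) cube([46, 46, 372]);
translate([2098, 0, 0]) cube([46, 46, 372]);
translate([2098, 283, 0]) cube([46, 46, 372]);


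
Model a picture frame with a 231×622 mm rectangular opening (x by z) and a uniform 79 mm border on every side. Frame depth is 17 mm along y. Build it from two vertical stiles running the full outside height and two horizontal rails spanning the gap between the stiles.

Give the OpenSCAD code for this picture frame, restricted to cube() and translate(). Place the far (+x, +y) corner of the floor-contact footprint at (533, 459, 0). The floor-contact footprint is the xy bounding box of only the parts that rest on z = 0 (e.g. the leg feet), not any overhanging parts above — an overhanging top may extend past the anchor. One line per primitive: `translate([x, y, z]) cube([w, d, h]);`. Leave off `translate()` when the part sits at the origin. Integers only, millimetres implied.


translate([144, 442, 0]) cube([79, 17, 780]);
translate([454, 442, 0]) cube([79, 17, 780]);
translate([223, 442, 0]) cube([231, 17, 79]);
translate([223, 442, 701]) cube([231, 17, 79]);


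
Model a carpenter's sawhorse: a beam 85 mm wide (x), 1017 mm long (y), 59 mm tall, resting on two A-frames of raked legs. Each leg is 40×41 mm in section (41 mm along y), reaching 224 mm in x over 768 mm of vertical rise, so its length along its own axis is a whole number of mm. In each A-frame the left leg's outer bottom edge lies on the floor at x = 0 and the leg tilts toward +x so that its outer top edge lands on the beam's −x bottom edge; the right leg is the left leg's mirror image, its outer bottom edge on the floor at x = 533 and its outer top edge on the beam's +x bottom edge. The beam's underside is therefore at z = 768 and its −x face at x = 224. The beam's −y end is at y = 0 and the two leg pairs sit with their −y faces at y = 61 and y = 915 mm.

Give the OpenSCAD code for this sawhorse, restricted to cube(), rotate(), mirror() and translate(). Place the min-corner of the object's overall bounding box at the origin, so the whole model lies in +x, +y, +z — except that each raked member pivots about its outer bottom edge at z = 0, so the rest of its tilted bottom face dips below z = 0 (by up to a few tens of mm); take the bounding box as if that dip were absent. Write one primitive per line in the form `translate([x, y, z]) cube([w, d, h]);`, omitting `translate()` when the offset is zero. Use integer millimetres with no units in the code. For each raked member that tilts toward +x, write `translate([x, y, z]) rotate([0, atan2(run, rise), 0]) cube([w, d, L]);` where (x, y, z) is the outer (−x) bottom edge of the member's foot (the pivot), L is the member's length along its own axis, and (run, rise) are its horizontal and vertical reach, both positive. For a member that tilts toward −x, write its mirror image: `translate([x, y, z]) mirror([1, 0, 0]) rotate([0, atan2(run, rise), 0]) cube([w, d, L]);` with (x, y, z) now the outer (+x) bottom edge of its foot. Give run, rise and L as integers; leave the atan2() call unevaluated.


translate([224, 0, 768]) cube([85, 1017, 59]);
translate([0, 61, 0]) rotate([0, atan2(224, 768), 0]) cube([40, 41, 800]);
translate([533, 61, 0]) mirror([1, 0, 0]) rotate([0, atan2(224, 768), 0]) cube([40, 41, 800]);
translate([0, 915, 0]) rotate([0, atan2(224, 768), 0]) cube([40, 41, 800]);
translate([533, 915, 0]) mirror([1, 0, 0]) rotate([0, atan2(224, 768), 0]) cube([40, 41, 800]);


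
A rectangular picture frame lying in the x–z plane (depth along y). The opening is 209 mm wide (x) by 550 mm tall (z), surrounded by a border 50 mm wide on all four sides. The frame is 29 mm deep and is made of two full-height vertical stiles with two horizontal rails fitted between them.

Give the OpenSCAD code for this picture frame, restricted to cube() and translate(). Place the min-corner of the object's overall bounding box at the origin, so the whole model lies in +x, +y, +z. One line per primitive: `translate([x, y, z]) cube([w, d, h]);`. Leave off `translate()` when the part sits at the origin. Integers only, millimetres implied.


cube([50, 29, 650]);
translate([259, 0, 0]) cube([50, 29, 650]);
translate([50, 0, 0]) cube([209, 29, 50]);
translate([50, 0, 600]) cube([209, 29, 50]);


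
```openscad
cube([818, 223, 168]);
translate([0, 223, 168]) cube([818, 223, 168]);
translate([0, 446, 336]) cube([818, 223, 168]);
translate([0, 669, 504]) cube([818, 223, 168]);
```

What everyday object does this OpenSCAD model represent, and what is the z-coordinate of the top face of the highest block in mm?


A staircase. The total rise is 672 mm.

4 identical blocks, each offset up and back from the previous — a staircase. Each step is 168 mm tall and there are 4 of them, so the total rise is 4 × 168 = 672 mm.


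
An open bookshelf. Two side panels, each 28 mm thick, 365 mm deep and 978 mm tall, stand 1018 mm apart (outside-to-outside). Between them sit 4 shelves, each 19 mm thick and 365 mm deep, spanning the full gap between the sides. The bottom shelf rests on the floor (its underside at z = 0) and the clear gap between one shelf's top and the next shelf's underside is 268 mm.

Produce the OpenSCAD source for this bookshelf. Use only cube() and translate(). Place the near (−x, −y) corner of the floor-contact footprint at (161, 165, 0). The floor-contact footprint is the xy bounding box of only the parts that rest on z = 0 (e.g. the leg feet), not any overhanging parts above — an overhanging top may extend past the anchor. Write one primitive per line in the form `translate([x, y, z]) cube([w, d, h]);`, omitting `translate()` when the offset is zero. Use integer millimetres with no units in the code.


translate([161, 165, 0]) cube([28, 365, 978]);
translate([1151, 165, 0]) cube([28, 365, 978]);
translate([189, 165, 0]) cube([962, 365, 19]);
translate([189, 165, 287]) cube([962, 365, 19]);
translate([189, 165, 574]) cube([962, 365, 19]);
translate([189, 165, 861]) cube([962, 365, 19]);


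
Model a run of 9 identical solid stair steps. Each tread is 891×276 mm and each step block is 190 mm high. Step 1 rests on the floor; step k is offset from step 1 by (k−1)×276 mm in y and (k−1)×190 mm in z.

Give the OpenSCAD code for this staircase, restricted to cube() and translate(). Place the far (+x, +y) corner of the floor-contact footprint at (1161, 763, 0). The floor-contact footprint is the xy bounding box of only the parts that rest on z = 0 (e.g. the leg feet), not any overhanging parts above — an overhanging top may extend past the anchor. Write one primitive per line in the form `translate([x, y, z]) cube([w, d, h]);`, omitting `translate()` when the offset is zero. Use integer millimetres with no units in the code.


translate([270, 487, 0]) cube([891, 276, 190]);
translate([270, 763, 190]) cube([891, 276, 190]);
translate([270, 1039, 380]) cube([891, 276, 190]);
translate([270, 1315, 570]) cube([891, 276, 190]);
translate([270, 1591, 760]) cube([891, 276, 190]);
translate([270, 1867, 950]) cube([891, 276, 190]);
translate([270, 2143, 1140]) cube([891, 276, 190]);
translate([270, 2419, 1330]) cube([891, 276, 190]);
translate([270, 2695, 1520]) cube([891, 276, 190]);


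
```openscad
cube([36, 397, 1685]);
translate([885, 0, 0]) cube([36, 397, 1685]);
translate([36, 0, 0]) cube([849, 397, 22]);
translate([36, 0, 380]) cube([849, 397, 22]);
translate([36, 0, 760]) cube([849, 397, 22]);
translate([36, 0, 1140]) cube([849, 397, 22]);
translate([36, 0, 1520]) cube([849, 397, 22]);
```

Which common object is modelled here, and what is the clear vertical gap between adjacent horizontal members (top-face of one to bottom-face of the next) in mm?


A bookshelf. The clear shelf gap is 358 mm.

Two tall side panels with 5 horizontal boards between them — a bookshelf. The first two shelf undersides are at z = 0 and z = 380; with shelf thickness 22, the clear gap is 380 − 0 − 22 = 358 mm.


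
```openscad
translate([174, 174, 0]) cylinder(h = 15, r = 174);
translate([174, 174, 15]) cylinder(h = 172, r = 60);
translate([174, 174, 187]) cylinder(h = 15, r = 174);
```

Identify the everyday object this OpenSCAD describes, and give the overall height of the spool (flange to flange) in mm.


A spool. The overall height is 202 mm.

Three coaxial cylinders, large–small–large — a spool. Two 15 mm flanges and a 172 mm core give 15 + 172 + 15 = 202 mm.


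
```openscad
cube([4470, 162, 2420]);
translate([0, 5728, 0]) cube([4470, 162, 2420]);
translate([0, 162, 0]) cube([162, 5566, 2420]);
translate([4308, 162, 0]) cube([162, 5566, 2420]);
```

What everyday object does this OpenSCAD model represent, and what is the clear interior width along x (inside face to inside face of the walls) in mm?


A house (or room) frame. The interior width is 4146 mm.

Four 2420 mm walls enclosing a rectangle with no floor or roof — a room or house frame. Outside width is 4470 mm and wall thickness is 162 mm, so the interior width is 4470 − 2 × 162 = 4146 mm.


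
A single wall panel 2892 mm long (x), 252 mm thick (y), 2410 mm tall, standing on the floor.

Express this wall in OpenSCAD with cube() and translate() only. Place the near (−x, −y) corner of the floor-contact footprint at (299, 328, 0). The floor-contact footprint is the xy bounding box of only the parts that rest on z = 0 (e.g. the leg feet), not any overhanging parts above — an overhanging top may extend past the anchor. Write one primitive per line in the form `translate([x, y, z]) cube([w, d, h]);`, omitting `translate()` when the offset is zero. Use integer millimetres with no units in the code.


translate([299, 328, 0]) cube([2892, 252, 2410]);


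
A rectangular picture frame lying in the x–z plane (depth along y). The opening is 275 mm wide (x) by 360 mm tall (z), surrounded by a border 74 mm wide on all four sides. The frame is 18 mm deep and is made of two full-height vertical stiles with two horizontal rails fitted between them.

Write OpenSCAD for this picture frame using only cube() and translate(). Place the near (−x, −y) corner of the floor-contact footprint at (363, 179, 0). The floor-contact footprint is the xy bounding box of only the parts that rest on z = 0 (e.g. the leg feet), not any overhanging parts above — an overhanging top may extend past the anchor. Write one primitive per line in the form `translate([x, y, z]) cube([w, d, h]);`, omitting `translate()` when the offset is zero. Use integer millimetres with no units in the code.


translate([363, 179, 0]) cube([74, 18, 508]);
translate([712, 179, 0]) cube([74, 18, 508]);
translate([437, 179, 0]) cube([275, 18, 74]);
translate([437, 179, 434]) cube([275, 18, 74]);


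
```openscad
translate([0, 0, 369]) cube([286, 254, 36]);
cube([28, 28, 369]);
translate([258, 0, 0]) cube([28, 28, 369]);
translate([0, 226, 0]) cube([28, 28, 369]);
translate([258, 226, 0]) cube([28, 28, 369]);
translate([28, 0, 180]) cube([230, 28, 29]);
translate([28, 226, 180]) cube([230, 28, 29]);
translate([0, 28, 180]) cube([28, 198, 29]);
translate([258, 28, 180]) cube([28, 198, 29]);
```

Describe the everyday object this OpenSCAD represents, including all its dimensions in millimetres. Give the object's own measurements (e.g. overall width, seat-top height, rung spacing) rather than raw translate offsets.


A four-legged stool. The seat is a 286×254×36 mm slab whose top surface is at z = 405 mm; four square legs, each 28×28 mm in cross-section, run from the floor (z = 0) to the underside of the seat, each flush with a corner of the seat. Four stretchers, 28 mm wide and 29 mm tall, connect adjacent legs with their undersides at z = 180 mm, each running between the inner faces of the legs it joins and aligned with the legs' outer faces on the other axis.


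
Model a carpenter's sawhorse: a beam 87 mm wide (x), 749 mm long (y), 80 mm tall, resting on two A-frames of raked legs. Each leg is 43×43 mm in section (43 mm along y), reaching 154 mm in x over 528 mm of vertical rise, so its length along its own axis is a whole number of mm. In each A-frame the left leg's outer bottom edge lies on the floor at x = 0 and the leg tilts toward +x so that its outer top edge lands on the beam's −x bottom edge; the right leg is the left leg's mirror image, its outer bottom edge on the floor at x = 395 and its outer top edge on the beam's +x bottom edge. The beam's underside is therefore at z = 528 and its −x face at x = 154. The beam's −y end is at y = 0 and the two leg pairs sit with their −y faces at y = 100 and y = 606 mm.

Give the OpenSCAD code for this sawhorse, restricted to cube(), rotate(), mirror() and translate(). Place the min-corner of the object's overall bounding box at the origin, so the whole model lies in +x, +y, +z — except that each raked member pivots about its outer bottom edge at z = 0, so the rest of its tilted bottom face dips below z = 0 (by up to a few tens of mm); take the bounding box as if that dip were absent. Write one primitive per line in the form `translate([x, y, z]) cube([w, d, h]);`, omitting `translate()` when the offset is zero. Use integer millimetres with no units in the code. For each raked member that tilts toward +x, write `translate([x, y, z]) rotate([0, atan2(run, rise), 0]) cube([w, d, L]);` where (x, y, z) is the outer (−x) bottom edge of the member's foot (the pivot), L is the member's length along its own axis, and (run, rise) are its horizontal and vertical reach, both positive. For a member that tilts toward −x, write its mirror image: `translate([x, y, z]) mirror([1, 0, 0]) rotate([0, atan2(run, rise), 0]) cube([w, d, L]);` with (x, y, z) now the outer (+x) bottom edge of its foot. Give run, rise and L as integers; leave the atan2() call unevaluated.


translate([154, 0, 528]) cube([87, 749, 80]);
translate([0, 100, 0]) rotate([0, atan2(154, 528), 0]) cube([43, 43, 550]);
translate([395, 100, 0]) mirror([1, 0, 0]) rotate([0, atan2(154, 528), 0]) cube([43, 43, 550]);
translate([0, 606, 0]) rotate([0, atan2(154, 528), 0]) cube([43, 43, 550]);
translate([395, 606, 0]) mirror([1, 0, 0]) rotate([0, atan2(154, 528), 0]) cube([43, 43, 550]);


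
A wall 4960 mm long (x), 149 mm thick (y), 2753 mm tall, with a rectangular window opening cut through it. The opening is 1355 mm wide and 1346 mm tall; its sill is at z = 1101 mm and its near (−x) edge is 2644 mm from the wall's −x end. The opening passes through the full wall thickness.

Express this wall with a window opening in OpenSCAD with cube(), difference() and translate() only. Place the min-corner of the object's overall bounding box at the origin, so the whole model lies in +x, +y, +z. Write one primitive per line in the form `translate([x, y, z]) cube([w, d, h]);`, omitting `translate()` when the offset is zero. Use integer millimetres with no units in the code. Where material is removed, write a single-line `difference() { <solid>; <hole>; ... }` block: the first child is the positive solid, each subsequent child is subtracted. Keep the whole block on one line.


difference() { cube([4960, 149, 2753]); translate([2644, 0, 1101]) cube([1355, 149, 1346]); }


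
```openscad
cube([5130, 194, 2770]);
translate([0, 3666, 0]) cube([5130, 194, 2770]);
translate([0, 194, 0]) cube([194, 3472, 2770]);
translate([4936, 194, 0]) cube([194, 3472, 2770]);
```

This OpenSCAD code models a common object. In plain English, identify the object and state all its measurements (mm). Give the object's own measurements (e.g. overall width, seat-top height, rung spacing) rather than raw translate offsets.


The wall frame of a small rectangular building: four walls, each 2770 mm tall and 194 mm thick, enclosing a footprint 5130 mm (x) by 3860 mm (y) outside-to-outside, with no floor or roof. The front and back walls (the −y and +y sides) span the full width; the two side walls fit between them.


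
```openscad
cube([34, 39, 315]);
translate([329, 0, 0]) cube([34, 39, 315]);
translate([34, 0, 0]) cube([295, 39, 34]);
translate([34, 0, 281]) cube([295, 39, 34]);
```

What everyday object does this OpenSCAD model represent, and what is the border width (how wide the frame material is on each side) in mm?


A picture frame. The border width is 34 mm.

Four thin pieces enclosing a rectangular opening — a picture frame. The two full-height stiles are 315 mm tall; the top rail sits at z = 281 and is 34 mm tall, so the border above the opening is 315 − 281 = 34 mm, matching the stile x-width.


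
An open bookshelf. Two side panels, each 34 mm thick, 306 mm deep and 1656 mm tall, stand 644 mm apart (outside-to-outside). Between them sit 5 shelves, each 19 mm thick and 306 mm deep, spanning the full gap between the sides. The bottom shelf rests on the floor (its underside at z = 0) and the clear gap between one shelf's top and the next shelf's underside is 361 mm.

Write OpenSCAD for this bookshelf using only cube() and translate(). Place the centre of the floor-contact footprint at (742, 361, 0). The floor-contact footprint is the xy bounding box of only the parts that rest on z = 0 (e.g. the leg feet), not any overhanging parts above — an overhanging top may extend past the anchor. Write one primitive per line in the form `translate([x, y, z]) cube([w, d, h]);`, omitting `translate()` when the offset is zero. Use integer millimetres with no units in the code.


translate([420, 208, 0]) cube([34, 306, 1656]);
translate([1030, 208, 0]) cube([34, 306, 1656]);
translate([454, 208, 0]) cube([576, 306, 19]);
translate([454, 208, 380]) cube([576, 306, 19]);
translate([454, 208, 760]) cube([576, 306, 19]);
translate([454, 208, 1140]) cube([576, 306, 19]);
translate([454, 208, 1520]) cube([576, 306, 19]);


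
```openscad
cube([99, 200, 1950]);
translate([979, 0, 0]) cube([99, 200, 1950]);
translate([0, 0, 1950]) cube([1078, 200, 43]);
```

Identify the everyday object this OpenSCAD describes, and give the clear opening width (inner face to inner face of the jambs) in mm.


A door frame. The clear opening width is 880 mm.

Two 1950 mm tall posts with a header on top — a door frame. The left jamb is 99 mm wide at x = 0; the right jamb starts at x = 979. The clear opening is 979 − 99 = 880 mm.


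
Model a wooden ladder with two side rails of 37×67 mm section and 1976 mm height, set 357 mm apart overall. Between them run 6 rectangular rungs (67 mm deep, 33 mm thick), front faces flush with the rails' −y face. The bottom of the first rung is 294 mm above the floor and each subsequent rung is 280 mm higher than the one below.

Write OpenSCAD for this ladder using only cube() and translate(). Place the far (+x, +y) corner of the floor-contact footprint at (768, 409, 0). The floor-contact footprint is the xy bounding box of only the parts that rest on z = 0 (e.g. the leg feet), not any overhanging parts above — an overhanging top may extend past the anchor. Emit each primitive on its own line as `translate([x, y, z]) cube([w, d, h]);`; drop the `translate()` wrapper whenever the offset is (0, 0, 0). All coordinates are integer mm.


translate([411, 342, 0]) cube([37, 67, 1976]);
translate([731, 342, 0]) cube([37, 67, 1976]);
translate([448, 342, 294]) cube([283, 67, 33]);
translate([448, 342, 574]) cube([283, 67, 33]);
translate([448, 342, 854]) cube([283, 67, 33]);
translate([448, 342, 1134]) cube([283, 67, 33]);
translate([448, 342, 1414]) cube([283, 67, 33]);
translate([448, 342, 1694]) cube([283, 67, 33]);


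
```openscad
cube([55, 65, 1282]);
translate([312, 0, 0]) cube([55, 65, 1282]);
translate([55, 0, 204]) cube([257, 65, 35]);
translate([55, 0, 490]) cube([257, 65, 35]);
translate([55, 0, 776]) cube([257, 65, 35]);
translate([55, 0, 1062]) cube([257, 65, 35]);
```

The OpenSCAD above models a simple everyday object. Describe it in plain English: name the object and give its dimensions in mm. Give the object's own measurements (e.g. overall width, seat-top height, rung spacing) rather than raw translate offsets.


A straight ladder. Two 55×65 mm vertical rails, 1282 mm tall, stand 367 mm apart (outside-to-outside) with their front faces coplanar on the −y side. 4 rungs, each 65 mm deep and 35 mm tall, span between the inner faces of the rails, front faces flush with the rails. The lowest rung's underside is at z = 204 mm and rungs are spaced 286 mm apart (underside to underside).


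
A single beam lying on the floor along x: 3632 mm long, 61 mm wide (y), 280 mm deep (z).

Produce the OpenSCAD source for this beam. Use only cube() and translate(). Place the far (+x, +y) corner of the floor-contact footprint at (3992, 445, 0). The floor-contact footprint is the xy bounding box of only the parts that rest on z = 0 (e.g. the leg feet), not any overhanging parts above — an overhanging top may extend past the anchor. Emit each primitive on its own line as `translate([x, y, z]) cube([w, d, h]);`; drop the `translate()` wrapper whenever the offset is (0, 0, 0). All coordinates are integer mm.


translate([360, 384, 0]) cube([3632, 61, 280]);


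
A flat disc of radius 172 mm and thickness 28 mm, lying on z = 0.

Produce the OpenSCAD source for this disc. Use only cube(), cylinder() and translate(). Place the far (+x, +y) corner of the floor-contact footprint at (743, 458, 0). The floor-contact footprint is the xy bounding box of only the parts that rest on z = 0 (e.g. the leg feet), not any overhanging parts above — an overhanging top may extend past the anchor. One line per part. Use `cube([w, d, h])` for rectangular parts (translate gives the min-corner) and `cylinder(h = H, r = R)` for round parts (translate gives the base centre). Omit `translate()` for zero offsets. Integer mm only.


translate([571, 286, 0]) cylinder(h = 28, r = 172);


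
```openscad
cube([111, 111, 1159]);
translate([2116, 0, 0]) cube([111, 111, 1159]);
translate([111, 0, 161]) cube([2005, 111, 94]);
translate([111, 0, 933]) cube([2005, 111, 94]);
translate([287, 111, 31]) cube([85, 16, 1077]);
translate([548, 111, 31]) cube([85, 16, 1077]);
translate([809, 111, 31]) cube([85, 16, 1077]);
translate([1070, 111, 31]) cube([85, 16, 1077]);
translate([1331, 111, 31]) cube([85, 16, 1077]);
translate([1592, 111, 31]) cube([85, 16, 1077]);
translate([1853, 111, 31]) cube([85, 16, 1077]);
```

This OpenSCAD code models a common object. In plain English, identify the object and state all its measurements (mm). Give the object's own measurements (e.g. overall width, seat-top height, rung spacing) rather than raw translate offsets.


A fence section. Two 111×111 mm posts, 1159 mm tall, stand on the floor with a clear span of 2005 mm between their inner faces. Two horizontal rails of 111×94 mm section span the gap between the posts with their undersides at z = 161 mm and z = 933 mm, flush with the posts' −y face. 7 pickets, each 85 mm wide, 16 mm thick and 1077 mm tall, are fixed to the +y face of the rails with their bottoms at z = 31 mm, spaced across the span with a 176 mm gap after the −x post and between neighbouring pickets, with 178 mm left before the +x post.


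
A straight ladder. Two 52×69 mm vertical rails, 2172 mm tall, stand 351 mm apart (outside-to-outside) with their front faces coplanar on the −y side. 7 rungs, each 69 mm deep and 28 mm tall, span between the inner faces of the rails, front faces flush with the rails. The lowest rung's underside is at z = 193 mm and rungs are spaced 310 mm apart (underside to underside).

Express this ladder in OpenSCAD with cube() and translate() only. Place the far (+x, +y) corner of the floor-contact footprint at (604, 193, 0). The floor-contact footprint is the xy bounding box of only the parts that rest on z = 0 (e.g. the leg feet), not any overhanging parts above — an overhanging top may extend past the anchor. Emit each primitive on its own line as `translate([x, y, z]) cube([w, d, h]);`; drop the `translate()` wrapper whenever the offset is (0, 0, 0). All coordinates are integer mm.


translate([253, 124, 0]) cube([52, 69, 2172]);
translate([552, 124, 0]) cube([52, 69, 2172]);
translate([305, 124, 193]) cube([247, 69, 28]);
translate([305, 124, 503]) cube([247, 69, 28]);
translate([305, 124, 813]) cube([247, 69, 28]);
translate([305, 124, 1123]) cube([247, 69, 28]);
translate([305, 124, 1433]) cube([247, 69, 28]);
translate([305, 124, 1743]) cube([247, 69, 28]);
translate([305, 124, 2053]) cube([247, 69, 28]);


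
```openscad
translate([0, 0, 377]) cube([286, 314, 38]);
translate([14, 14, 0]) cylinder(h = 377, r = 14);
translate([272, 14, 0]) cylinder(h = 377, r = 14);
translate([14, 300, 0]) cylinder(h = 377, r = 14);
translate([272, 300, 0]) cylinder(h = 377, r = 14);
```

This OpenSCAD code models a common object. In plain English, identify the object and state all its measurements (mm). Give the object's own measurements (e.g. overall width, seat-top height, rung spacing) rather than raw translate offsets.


A four-legged stool. The seat is a 286×314×38 mm slab whose top surface is at z = 415 mm; four round legs, each 28 mm in diameter, run from the floor (z = 0) to the underside of the seat, each leg's axis is inset half a diameter from the nearest pair of seat edges (so the leg's bounding box is flush with the corner).


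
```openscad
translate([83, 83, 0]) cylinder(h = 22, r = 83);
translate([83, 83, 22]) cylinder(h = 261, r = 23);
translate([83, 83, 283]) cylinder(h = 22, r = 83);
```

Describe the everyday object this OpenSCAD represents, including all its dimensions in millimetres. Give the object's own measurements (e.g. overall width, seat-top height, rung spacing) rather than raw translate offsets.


A spool: two coaxial disc flanges of radius 83 mm and thickness 22 mm, joined by a core cylinder of radius 23 mm and height 261 mm. The lower flange rests on z = 0 and the three cylinders share a vertical axis.


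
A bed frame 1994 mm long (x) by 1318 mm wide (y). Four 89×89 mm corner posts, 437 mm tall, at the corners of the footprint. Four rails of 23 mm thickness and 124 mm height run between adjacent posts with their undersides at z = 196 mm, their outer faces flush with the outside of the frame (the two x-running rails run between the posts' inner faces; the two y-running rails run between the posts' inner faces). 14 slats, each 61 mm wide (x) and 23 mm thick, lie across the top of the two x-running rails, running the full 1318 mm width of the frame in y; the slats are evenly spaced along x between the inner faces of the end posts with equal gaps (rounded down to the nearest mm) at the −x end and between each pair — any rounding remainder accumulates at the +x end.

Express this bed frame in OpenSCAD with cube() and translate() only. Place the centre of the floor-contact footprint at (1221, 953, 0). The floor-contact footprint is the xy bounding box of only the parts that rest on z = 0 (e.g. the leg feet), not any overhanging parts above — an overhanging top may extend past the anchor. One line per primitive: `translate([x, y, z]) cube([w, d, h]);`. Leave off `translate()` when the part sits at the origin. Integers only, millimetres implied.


translate([224, 294, 0]) cube([89, 89, 437]);
translate([224, 1523, 0]) cube([89, 89, 437]);
translate([2129, 294, 0]) cube([89, 89, 437]);
translate([2129, 1523, 0]) cube([89, 89, 437]);
translate([313, 294, 196]) cube([1816, 23, 124]);
translate([313, 1589, 196]) cube([1816, 23, 124]);
translate([224, 383, 196]) cube([23, 1140, 124]);
translate([2195, 383, 196]) cube([23, 1140, 124]);
translate([377, 294, 320]) cube([61, 1318, 23]);
translate([502, 294, 320]) cube([61, 1318, 23]);
translate([627, 294, 320]) cube([61, 1318, 23]);
translate([752, 294, 320]) cube([61, 1318, 23]);
translate([877, 294, 320]) cube([61, 1318, 23]);
translate([1002, 294, 320]) cube([61, 1318, 23]);
translate([1127, 294, 320]) cube([61, 1318, 23]);
translate([1252, 294, 320]) cube([61, 1318, 23]);
translate([1377, 294, 320]) cube([61, 1318, 23]);
translate([1502, 294, 320]) cube([61, 1318, 23]);
translate([1627, 294, 320]) cube([61, 1318, 23]);
translate([1752, 294, 320]) cube([61, 1318, 23]);
translate([1877, 294, 320]) cube([61, 1318, 23]);
translate([2002, 294, 320]) cube([61, 1318, 23]);


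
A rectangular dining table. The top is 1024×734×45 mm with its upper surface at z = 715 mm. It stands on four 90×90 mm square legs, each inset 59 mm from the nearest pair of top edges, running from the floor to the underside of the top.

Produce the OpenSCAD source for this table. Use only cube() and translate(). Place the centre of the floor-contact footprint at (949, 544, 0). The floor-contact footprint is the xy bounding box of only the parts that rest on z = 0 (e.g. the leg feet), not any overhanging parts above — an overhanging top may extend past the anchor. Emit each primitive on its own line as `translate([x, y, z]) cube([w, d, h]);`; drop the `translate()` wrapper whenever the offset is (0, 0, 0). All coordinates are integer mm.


translate([437, 177, 670]) cube([1024, 734, 45]);
translate([496, 236, 0]) cube([90, 90, 670]);
translate([1312, 236, 0]) cube([90, 90, 670]);
translate([496, 762, 0]) cube([90, 90, 670]);
translate([1312, 762, 0]) cube([90, 90, 670]);


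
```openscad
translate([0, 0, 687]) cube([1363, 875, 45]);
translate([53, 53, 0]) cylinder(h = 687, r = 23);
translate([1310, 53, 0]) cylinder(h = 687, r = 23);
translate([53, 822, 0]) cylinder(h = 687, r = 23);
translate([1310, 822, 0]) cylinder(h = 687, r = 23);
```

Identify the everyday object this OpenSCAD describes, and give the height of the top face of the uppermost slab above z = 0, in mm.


A table. The table height is 732 mm.

A 1363×875×45 slab sits at z = 687 on four Ø46 mm round legs — a table. The top surface is at 687 + 45 = 732 mm.


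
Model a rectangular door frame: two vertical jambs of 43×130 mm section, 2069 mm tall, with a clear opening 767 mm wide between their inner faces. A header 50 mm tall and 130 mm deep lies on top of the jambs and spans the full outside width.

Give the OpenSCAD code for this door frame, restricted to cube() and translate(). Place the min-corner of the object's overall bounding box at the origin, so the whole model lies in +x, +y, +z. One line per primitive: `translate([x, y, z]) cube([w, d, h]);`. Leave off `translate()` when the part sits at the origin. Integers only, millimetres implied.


cube([43, 130, 2069]);
translate([810, 0, 0]) cube([43, 130, 2069]);
translate([0, 0, 2069]) cube([853, 130, 50]);


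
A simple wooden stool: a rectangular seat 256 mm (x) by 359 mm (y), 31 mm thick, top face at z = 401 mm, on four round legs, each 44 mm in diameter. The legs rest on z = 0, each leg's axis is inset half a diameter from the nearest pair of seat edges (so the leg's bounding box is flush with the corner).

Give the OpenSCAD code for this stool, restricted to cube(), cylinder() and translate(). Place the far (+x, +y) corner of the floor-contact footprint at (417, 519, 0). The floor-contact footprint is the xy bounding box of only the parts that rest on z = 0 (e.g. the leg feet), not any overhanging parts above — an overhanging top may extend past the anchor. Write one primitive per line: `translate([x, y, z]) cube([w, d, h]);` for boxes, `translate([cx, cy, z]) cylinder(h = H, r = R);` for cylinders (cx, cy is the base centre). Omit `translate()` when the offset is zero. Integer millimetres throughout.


// leg_h = 401 - 31 = 370
translate([161, 160, 370]) cube([256, 359, 31]);
translate([183, 182, 0]) cylinder(h = 370, r = 22);
translate([395, 182, 0]) cylinder(h = 370, r = 22);
translate([183, 497, 0]) cylinder(h = 370, r = 22);
translate([395, 497, 0]) cylinder(h = 370, r = 22);


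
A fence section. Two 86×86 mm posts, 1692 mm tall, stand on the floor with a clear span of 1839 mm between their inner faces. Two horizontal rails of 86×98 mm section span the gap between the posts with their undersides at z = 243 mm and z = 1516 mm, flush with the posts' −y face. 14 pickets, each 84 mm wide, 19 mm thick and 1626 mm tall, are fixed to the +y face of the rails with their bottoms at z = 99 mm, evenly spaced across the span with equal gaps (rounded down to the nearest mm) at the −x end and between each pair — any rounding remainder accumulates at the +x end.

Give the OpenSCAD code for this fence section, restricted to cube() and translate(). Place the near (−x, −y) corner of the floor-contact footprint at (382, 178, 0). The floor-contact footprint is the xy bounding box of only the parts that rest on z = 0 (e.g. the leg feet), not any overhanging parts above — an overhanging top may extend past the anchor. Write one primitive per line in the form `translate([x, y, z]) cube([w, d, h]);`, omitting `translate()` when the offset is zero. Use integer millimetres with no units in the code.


translate([382, 178, 0]) cube([86, 86, 1692]);
translate([2307, 178, 0]) cube([86, 86, 1692]);
translate([468, 178, 243]) cube([1839, 86, 98]);
translate([468, 178, 1516]) cube([1839, 86, 98]);
translate([512, 264, 99]) cube([84, 19, 1626]);
translate([640, 264, 99]) cube([84, 19, 1626]);
translate([768, 264, 99]) cube([84, 19, 1626]);
translate([896, 264, 99]) cube([84, 19, 1626]);
translate([1024, 264, 99]) cube([84, 19, 1626]);
translate([1152, 264, 99]) cube([84, 19, 1626]);
translate([1280, 264, 99]) cube([84, 19, 1626]);
translate([1408, 264, 99]) cube([84, 19, 1626]);
translate([1536, 264, 99]) cube([84, 19, 1626]);
translate([1664, 264, 99]) cube([84, 19, 1626]);
translate([1792, 264, 99]) cube([84, 19, 1626]);
translate([1920, 264, 99]) cube([84, 19, 1626]);
translate([2048, 264, 99]) cube([84, 19, 1626]);
translate([2176, 264, 99]) cube([84, 19, 1626]);


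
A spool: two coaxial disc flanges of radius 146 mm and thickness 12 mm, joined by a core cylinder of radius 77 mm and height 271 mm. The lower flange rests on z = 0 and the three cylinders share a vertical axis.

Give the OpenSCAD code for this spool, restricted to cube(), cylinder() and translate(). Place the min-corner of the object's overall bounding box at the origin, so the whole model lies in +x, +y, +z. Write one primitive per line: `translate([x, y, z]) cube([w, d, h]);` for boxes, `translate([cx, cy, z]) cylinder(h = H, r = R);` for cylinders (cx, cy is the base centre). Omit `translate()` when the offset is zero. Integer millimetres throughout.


translate([146, 146, 0]) cylinder(h = 12, r = 146);
translate([146, 146, 12]) cylinder(h = 271, r = 77);
translate([146, 146, 283]) cylinder(h = 12, r = 146);


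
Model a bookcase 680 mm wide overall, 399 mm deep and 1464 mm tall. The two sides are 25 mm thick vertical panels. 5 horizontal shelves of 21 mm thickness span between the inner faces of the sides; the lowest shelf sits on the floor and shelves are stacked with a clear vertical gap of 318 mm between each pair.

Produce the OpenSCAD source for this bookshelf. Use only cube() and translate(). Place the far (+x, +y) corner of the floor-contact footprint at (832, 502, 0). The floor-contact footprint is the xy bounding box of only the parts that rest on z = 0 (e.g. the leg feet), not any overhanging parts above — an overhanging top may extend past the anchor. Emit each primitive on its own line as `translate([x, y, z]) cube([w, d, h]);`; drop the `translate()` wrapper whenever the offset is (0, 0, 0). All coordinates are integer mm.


translate([152, 103, 0]) cube([25, 399, 1464]);
translate([807, 103, 0]) cube([25, 399, 1464]);
translate([177, 103, 0]) cube([630, 399, 21]);
translate([177, 103, 339]) cube([630, 399, 21]);
translate([177, 103, 678]) cube([630, 399, 21]);
translate([177, 103, 1017]) cube([630, 399, 21]);
translate([177, 103, 1356]) cube([630, 399, 21]);


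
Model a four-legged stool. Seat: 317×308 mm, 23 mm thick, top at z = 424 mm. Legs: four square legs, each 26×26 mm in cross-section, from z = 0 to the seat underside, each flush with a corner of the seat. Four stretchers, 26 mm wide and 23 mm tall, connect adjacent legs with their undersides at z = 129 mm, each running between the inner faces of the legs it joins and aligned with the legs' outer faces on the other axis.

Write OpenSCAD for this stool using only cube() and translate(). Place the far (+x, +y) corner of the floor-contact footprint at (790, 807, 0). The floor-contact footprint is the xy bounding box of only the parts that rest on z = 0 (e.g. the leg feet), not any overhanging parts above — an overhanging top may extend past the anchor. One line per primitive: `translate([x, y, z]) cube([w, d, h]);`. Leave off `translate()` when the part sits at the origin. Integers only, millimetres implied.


translate([473, 499, 401]) cube([317, 308, 23]);
translate([473, 499, 0]) cube([26, 26, 401]);
translate([764, 499, 0]) cube([26, 26, 401]);
translate([473, 781, 0]) cube([26, 26, 401]);
translate([764, 781, 0]) cube([26, 26, 401]);
translate([499, 499, 129]) cube([265, 26, 23]);
translate([499, 781, 129]) cube([265, 26, 23]);
translate([473, 525, 129]) cube([26, 256, 23]);
translate([764, 525, 129]) cube([26, 256, 23]);


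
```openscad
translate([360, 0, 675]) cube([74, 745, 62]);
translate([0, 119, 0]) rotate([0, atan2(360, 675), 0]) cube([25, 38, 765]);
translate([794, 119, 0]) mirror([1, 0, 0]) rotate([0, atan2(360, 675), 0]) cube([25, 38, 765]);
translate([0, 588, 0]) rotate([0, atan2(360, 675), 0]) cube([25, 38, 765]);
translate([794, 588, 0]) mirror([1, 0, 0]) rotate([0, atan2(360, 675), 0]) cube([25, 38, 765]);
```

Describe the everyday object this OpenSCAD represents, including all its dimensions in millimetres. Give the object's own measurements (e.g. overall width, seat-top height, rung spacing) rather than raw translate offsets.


A sawhorse. A 74×745×62 mm beam (x, y, z) sits on two A-frame leg pairs. Each pair is two raked legs of 25×38 mm section (38 mm along y) splaying symmetrically in x. Each leg rises 675 mm vertically over 360 mm of horizontal reach and is 765 mm long along its own axis. Every leg's outer bottom edge rests on the floor and its outer top edge meets a bottom edge of the beam — the left legs (tilting toward +x) meet the beam's −x bottom edge, the right legs (their mirror images, tilting toward −x) meet its +x bottom edge — so the leg tops tuck under the beam, the beam's underside is 675 mm above the floor, and the feet are 794 mm apart outside-to-outside with the beam centred between them. The two leg pairs are set in 119 mm from either end of the beam.
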